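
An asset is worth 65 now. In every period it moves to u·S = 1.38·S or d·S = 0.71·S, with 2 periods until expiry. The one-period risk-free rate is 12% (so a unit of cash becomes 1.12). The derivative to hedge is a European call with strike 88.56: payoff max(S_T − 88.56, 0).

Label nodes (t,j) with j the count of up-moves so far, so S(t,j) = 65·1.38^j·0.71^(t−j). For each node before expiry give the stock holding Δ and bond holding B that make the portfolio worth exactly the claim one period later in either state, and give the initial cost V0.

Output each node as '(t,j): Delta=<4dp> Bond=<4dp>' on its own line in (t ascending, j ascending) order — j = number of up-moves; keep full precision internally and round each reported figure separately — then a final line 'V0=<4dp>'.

Since d<R<u, set p* = (R−d)/(u−d) = 0.6119; price each node as the discounted p*-expectation of its children.
Terminal values V(2,·): V(2,0)=0.0000, V(2,1)=0.0000, V(2,2)=35.2260
Node (1,0) S=46.1500: V=(p*·0.0000+(1−p*)·0.0000)/1.12=0.0000; Δ=(0.0000−0.0000)/(63.6870−32.7665)=0.0000; B=V−Δ·S=0.0000
Node (1,1) S=89.7000: V=(p*·35.2260+(1−p*)·0.0000)/1.12=19.2466; Δ=(35.2260−0.0000)/(123.7860−63.6870)=0.5861; B=V−Δ·S=-33.3295
Node (0,0) S=65.0000: V=(p*·19.2466+(1−p*)·0.0000)/1.12=10.5159; Δ=(19.2466−0.0000)/(89.7000−46.1500)=0.4419; B=V−Δ·S=-18.2104
Root portfolio cost Δ·65+B reproduces V0=10.5159.

(0,0): Delta=0.4419 Bond=-18.2104
(1,0): Delta=0.0000 Bond=0.0000
(1,1): Delta=0.5861 Bond=-33.3295
V0=10.5159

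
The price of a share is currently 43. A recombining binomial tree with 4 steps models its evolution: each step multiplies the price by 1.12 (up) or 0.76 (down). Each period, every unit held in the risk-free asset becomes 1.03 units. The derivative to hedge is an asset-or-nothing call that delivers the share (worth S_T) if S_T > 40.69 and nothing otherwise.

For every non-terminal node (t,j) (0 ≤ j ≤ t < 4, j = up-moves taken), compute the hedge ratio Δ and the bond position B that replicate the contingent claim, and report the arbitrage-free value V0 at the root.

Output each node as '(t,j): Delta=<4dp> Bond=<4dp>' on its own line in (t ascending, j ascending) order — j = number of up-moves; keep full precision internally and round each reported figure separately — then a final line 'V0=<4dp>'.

(0,0): Delta=1.6875 Bond=-36.3314
(1,0): Delta=2.0692 Bond=-49.8951
(1,1): Delta=1.6012 Bond=-33.2634
(2,0): Delta=0.0000 Bond=0.0000
(2,1): Delta=2.5372 Bond=-68.5226
(2,2): Delta=1.3894 Bond=-22.8409
(3,0): Delta=0.0000 Bond=0.0000
(3,1): Delta=0.0000 Bond=0.0000
(3,2): Delta=3.1111 Bond=-94.1044
(3,3): Delta=1.0000 Bond=0.0000
V0=36.2308

No-arbitrage ⇒ martingale measure with p* = (R−d)/(u−d) = 0.7500.
At expiry t=4: V(4,0)=0.0000, V(4,1)=0.0000, V(4,2)=0.0000, V(4,3)=45.9130, V(4,4)=67.6613
(3,0): S=18.8760. Δ = (V_up−V_dn)/(S_up−S_dn) = (0.0000−0.0000)/(21.1411−14.3457) = 0.0000. V = [p*·0.0000 + (1−p*)·0.0000]/1.03 = 0.0000. B = V − Δ·S = 0.0000.
(3,1): S=27.8172. Δ = (V_up−V_dn)/(S_up−S_dn) = (0.0000−0.0000)/(31.1553−21.1411) = 0.0000. V = [p*·0.0000 + (1−p*)·0.0000]/1.03 = 0.0000. B = V − Δ·S = 0.0000.
(3,2): S=40.9938. Δ = (V_up−V_dn)/(S_up−S_dn) = (45.9130−0.0000)/(45.9130−31.1553) = 3.1111. V = [p*·45.9130 + (1−p*)·0.0000]/1.03 = 33.4318. B = V − Δ·S = -94.1044.
(3,3): S=60.4119. Δ = (V_up−V_dn)/(S_up−S_dn) = (67.6613−45.9130)/(67.6613−45.9130) = 1.0000. V = [p*·67.6613 + (1−p*)·45.9130]/1.03 = 60.4119. B = V − Δ·S = 0.0000.
(2,0): S=24.8368. Δ = (V_up−V_dn)/(S_up−S_dn) = (0.0000−0.0000)/(27.8172−18.8760) = 0.0000. V = [p*·0.0000 + (1−p*)·0.0000]/1.03 = 0.0000. B = V − Δ·S = 0.0000.
(2,1): S=36.6016. Δ = (V_up−V_dn)/(S_up−S_dn) = (33.4318−0.0000)/(40.9938−27.8172) = 2.5372. V = [p*·33.4318 + (1−p*)·0.0000]/1.03 = 24.3436. B = V − Δ·S = -68.5226.
(2,2): S=53.9392. Δ = (V_up−V_dn)/(S_up−S_dn) = (60.4119−33.4318)/(60.4119−40.9938) = 1.3894. V = [p*·60.4119 + (1−p*)·33.4318]/1.03 = 52.1038. B = V − Δ·S = -22.8409.
(1,0): S=32.6800. Δ = (V_up−V_dn)/(S_up−S_dn) = (24.3436−0.0000)/(36.6016−24.8368) = 2.0692. V = [p*·24.3436 + (1−p*)·0.0000]/1.03 = 17.7259. B = V − Δ·S = -49.8951.
(1,1): S=48.1600. Δ = (V_up−V_dn)/(S_up−S_dn) = (52.1038−24.3436)/(53.9392−36.6016) = 1.6012. V = [p*·52.1038 + (1−p*)·24.3436]/1.03 = 43.8483. B = V − Δ·S = -33.2634.
(0,0): S=43.0000. Δ = (V_up−V_dn)/(S_up−S_dn) = (43.8483−17.7259)/(48.1600−32.6800) = 1.6875. V = [p*·43.8483 + (1−p*)·17.7259]/1.03 = 36.2308. B = V − Δ·S = -36.3314.
Check: Δ(0,0)·S0 + B(0,0) = 36.2308 = V0.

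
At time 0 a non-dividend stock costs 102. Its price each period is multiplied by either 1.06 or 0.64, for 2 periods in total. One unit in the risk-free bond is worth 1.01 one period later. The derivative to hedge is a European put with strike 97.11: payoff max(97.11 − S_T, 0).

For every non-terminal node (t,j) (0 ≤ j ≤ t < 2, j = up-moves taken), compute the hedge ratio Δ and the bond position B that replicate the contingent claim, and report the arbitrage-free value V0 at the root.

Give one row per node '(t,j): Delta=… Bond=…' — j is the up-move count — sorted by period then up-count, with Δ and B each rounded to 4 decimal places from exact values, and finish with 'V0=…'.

(0,0): Delta=-0.6438 Bond=72.1711
(1,0): Delta=-1.0000 Bond=96.1485
(1,1): Delta=-0.6147 Bond=69.7501
V0=6.5082

No-arbitrage ⇒ martingale measure with p* = (R−d)/(u−d) = 0.8810.
Terminal values V(2,·): V(2,0)=55.3308, V(2,1)=27.9132, V(2,2)=0.0000
(1,0): S=65.2800. Δ = (V_up−V_dn)/(S_up−S_dn) = (27.9132−55.3308)/(69.1968−41.7792) = -1.0000. V = [p*·27.9132 + (1−p*)·55.3308]/1.01 = 30.8685. B = V − Δ·S = 96.1485.
(1,1): S=108.1200. Δ = (V_up−V_dn)/(S_up−S_dn) = (0.0000−27.9132)/(114.6072−69.1968) = -0.6147. V = [p*·0.0000 + (1−p*)·27.9132]/1.01 = 3.2901. B = V − Δ·S = 69.7501.
(0,0): S=102.0000. Δ = (V_up−V_dn)/(S_up−S_dn) = (3.2901−30.8685)/(108.1200−65.2800) = -0.6438. V = [p*·3.2901 + (1−p*)·30.8685]/1.01 = 6.5082. B = V − Δ·S = 72.1711.
Check: Δ(0,0)·S0 + B(0,0) = 6.5082 = V0.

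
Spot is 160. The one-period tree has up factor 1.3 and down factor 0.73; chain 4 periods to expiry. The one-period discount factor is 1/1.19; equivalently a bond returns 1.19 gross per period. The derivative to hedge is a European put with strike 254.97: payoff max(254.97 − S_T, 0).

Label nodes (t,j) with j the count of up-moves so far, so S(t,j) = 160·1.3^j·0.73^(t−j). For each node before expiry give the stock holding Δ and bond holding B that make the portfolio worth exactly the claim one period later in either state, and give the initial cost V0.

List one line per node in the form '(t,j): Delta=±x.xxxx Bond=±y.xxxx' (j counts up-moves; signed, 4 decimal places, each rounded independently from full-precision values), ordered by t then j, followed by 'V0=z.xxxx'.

(0,0): Delta=-0.3107 Bond=59.9240
(1,0): Delta=-0.9887 Bond=150.4917
(1,1): Delta=-0.2197 Bond=52.3747
(2,0): Delta=-1.0000 Bond=180.0508
(2,1): Delta=-0.9872 Bond=178.8542
(2,2): Delta=-0.1167 Bond=34.4605
(3,0): Delta=-1.0000 Bond=214.2605
(3,1): Delta=-1.0000 Bond=214.2605
(3,2): Delta=-0.9854 Bond=212.4959
(3,3): Delta=0.0000 Bond=0.0000
V0=10.2049

The replicating-portfolio and risk-neutral prices coincide; use p* = (1.19−0.73)/(1.3−0.73) = 0.8070 for the latter.
Payoff layer (t=4): V(4,0)=209.5328, V(4,1)=174.0545, V(4,2)=110.8738, V(4,3)=0.0000, V(4,4)=0.0000
  t=3,j=0: stock 62.2427 → up 80.9155 (V=174.0545), down 45.4372 (V=209.5328). Price 152.0178; hedge Δ=-1.0000, bond B=214.2605.
  t=3,j=1: stock 110.8432 → up 144.0962 (V=110.8738), down 80.9155 (V=174.0545). Price 103.4173; hedge Δ=-1.0000, bond B=214.2605.
  t=3,j=2: stock 197.3920 → up 256.6096 (V=0.0000), down 144.0962 (V=110.8738). Price 17.9804; hedge Δ=-0.9854, bond B=212.4959.
  t=3,j=3: stock 351.5200 → up 456.9760 (V=0.0000), down 256.6096 (V=0.0000). Price 0.0000; hedge Δ=0.0000, bond B=0.0000.
  t=2,j=0: stock 85.2640 → up 110.8432 (V=103.4173), down 62.2427 (V=152.0178). Price 94.7868; hedge Δ=-1.0000, bond B=180.0508.
  t=2,j=1: stock 151.8400 → up 197.3920 (V=17.9804), down 110.8432 (V=103.4173). Price 28.9649; hedge Δ=-0.9872, bond B=178.8542.
  t=2,j=2: stock 270.4000 → up 351.5200 (V=0.0000), down 197.3920 (V=17.9804). Price 2.9159; hedge Δ=-0.1167, bond B=34.4605.
  t=1,j=0: stock 116.8000 → up 151.8400 (V=28.9649), down 85.2640 (V=94.7868). Price 35.0146; hedge Δ=-0.9887, bond B=150.4917.
  t=1,j=1: stock 208.0000 → up 270.4000 (V=2.9159), down 151.8400 (V=28.9649). Price 6.6747; hedge Δ=-0.2197, bond B=52.3747.
  t=0,j=0: stock 160.0000 → up 208.0000 (V=6.6747), down 116.8000 (V=35.0146). Price 10.2049; hedge Δ=-0.3107, bond B=59.9240.
Self-financing check: at every node Δ·S+B equals the discounted successor values.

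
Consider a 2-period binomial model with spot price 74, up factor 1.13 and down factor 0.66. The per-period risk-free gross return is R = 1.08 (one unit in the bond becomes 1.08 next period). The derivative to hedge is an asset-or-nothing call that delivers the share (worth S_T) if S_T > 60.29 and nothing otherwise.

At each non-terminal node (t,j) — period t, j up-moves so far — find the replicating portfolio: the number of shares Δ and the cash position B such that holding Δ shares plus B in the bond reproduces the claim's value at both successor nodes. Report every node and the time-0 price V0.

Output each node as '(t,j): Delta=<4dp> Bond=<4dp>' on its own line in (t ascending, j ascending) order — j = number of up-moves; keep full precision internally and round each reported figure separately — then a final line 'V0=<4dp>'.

(0,0): Delta=2.2480 Bond=-101.6573
(1,0): Delta=0.0000 Bond=0.0000
(1,1): Delta=2.4043 Bond=-122.8601
V0=64.6910

Since d<R<u, set p* = (R−d)/(u−d) = 0.8936; price each node as the discounted p*-expectation of its children.
At expiry t=2: V(2,0)=0.0000, V(2,1)=0.0000, V(2,2)=94.4906
(1,0): S=48.8400. Δ = (V_up−V_dn)/(S_up−S_dn) = (0.0000−0.0000)/(55.1892−32.2344) = 0.0000. V = [p*·0.0000 + (1−p*)·0.0000]/1.08 = 0.0000. B = V − Δ·S = 0.0000.
(1,1): S=83.6200. Δ = (V_up−V_dn)/(S_up−S_dn) = (94.4906−0.0000)/(94.4906−55.1892) = 2.4043. V = [p*·94.4906 + (1−p*)·0.0000]/1.08 = 78.1837. B = V − Δ·S = -122.8601.
(0,0): S=74.0000. Δ = (V_up−V_dn)/(S_up−S_dn) = (78.1837−0.0000)/(83.6200−48.8400) = 2.2480. V = [p*·78.1837 + (1−p*)·0.0000]/1.08 = 64.6910. B = V − Δ·S = -101.6573.
Root portfolio cost Δ·74+B reproduces V0=64.6910.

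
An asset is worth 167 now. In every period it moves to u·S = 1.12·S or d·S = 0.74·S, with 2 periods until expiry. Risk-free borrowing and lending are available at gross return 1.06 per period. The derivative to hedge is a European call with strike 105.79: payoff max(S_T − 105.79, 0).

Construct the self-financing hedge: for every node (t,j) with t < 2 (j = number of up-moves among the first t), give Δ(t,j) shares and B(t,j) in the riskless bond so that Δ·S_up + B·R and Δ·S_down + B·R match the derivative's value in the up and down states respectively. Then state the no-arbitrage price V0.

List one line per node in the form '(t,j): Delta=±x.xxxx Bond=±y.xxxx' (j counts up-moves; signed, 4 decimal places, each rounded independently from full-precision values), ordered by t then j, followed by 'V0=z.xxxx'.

Since d<R<u, set p* = (R−d)/(u−d) = 0.8421; price each node as the discounted p*-expectation of its children.
Terminal values V(2,·): V(2,0)=0.0000, V(2,1)=32.6196, V(2,2)=103.6948
(1,0): S=123.5800. Δ = (V_up−V_dn)/(S_up−S_dn) = (32.6196−0.0000)/(138.4096−91.4492) = 0.6946. V = [p*·32.6196 + (1−p*)·0.0000]/1.06 = 25.9143. B = V − Δ·S = -59.9268.
(1,1): S=187.0400. Δ = (V_up−V_dn)/(S_up−S_dn) = (103.6948−32.6196)/(209.4848−138.4096) = 1.0000. V = [p*·103.6948 + (1−p*)·32.6196]/1.06 = 87.2381. B = V − Δ·S = -99.8019.
(0,0): S=167.0000. Δ = (V_up−V_dn)/(S_up−S_dn) = (87.2381−25.9143)/(187.0400−123.5800) = 0.9663. V = [p*·87.2381 + (1−p*)·25.9143]/1.06 = 73.1655. B = V − Δ·S = -88.2130.
Self-financing check: at every node Δ·S+B equals the discounted successor values.

(0,0): Delta=0.9663 Bond=-88.2130
(1,0): Delta=0.6946 Bond=-59.9268
(1,1): Delta=1.0000 Bond=-99.8019
V0=73.1655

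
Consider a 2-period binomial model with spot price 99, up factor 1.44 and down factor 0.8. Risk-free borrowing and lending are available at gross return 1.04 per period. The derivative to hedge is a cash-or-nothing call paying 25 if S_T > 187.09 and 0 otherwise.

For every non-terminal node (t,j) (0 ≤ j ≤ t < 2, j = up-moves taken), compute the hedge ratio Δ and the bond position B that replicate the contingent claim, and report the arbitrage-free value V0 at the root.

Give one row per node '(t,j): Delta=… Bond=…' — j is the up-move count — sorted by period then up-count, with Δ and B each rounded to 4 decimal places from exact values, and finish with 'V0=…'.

Under the risk-neutral measure, an up-move has probability p* = (R−d)/(u−d) = 0.3750 and values discount at R = 1.04.
Terminal payoffs: V(2,0)=0.0000, V(2,1)=0.0000, V(2,2)=25.0000
(1,0): S=79.2000. Δ = (V_up−V_dn)/(S_up−S_dn) = (0.0000−0.0000)/(114.0480−63.3600) = 0.0000. V = [p*·0.0000 + (1−p*)·0.0000]/1.04 = 0.0000. B = V − Δ·S = 0.0000.
(1,1): S=142.5600. Δ = (V_up−V_dn)/(S_up−S_dn) = (25.0000−0.0000)/(205.2864−114.0480) = 0.2740. V = [p*·25.0000 + (1−p*)·0.0000]/1.04 = 9.0144. B = V − Δ·S = -30.0481.
(0,0): S=99.0000. Δ = (V_up−V_dn)/(S_up−S_dn) = (9.0144−0.0000)/(142.5600−79.2000) = 0.1423. V = [p*·9.0144 + (1−p*)·0.0000]/1.04 = 3.2504. B = V − Δ·S = -10.8346.
Root portfolio cost Δ·99+B reproduces V0=3.2504.

(0,0): Delta=0.1423 Bond=-10.8346
(1,0): Delta=0.0000 Bond=0.0000
(1,1): Delta=0.2740 Bond=-30.0481
V0=3.2504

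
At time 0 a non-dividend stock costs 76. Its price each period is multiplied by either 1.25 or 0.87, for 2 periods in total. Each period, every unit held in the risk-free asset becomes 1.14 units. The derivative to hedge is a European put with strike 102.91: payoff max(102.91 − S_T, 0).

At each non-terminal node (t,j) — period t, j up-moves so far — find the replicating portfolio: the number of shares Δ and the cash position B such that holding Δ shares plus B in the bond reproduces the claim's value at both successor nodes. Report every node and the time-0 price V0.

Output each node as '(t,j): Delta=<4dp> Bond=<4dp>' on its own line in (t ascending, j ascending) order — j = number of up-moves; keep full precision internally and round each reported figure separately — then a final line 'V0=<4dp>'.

(0,0): Delta=-0.6582 Bond=59.3587
(1,0): Delta=-1.0000 Bond=90.2719
(1,1): Delta=-0.5612 Bond=58.4603
V0=9.3392

Risk-neutral probability p* = (R−d)/(u−d) = (1.14−0.87)/(1.25−0.87) = 0.7105.
Payoff layer (t=2): V(2,0)=45.3856, V(2,1)=20.2600, V(2,2)=0.0000
(1,0): S=66.1200. Δ = (V_up−V_dn)/(S_up−S_dn) = (20.2600−45.3856)/(82.6500−57.5244) = -1.0000. V = [p*·20.2600 + (1−p*)·45.3856]/1.14 = 24.1519. B = V − Δ·S = 90.2719.
(1,1): S=95.0000. Δ = (V_up−V_dn)/(S_up−S_dn) = (0.0000−20.2600)/(118.7500−82.6500) = -0.5612. V = [p*·0.0000 + (1−p*)·20.2600]/1.14 = 5.1445. B = V − Δ·S = 58.4603.
(0,0): S=76.0000. Δ = (V_up−V_dn)/(S_up−S_dn) = (5.1445−24.1519)/(95.0000−66.1200) = -0.6582. V = [p*·5.1445 + (1−p*)·24.1519]/1.14 = 9.3392. B = V − Δ·S = 59.3587.
Each (Δ,B) replicates both successor values, so the strategy is self-financing and V0 is arbitrage-free.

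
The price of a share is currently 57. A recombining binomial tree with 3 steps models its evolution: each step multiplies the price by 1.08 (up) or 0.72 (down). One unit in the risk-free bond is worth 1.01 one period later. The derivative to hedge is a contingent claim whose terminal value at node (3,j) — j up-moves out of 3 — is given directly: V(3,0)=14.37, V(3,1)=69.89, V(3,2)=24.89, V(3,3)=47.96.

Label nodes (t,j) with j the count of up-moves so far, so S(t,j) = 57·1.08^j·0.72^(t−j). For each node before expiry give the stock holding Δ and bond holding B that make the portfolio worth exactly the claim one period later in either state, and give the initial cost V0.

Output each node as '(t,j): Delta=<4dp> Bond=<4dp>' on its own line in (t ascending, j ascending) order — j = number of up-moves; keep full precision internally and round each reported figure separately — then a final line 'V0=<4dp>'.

(0,0): Delta=0.1420 Bond=31.6844
(1,0): Delta=-1.7058 Bond=107.8358
(1,1): Delta=0.4394 Bond=13.6964
(2,0): Delta=5.2192 Bond=-95.7129
(2,1): Delta=-2.8202 Bond=158.3069
(2,2): Delta=0.9639 Bond=-21.0396
V0=39.7787

Since d<R<u, set p* = (R−d)/(u−d) = 0.8056; price each node as the discounted p*-expectation of its children.
At expiry t=3: V(3,0)=14.3700, V(3,1)=69.8900, V(3,2)=24.8900, V(3,3)=47.9600
(2,0): S=29.5488. Δ = (V_up−V_dn)/(S_up−S_dn) = (69.8900−14.3700)/(31.9127−21.2751) = 5.2192. V = [p*·69.8900 + (1−p*)·14.3700]/1.01 = 58.5094. B = V − Δ·S = -95.7129.
(2,1): S=44.3232. Δ = (V_up−V_dn)/(S_up−S_dn) = (24.8900−69.8900)/(47.8691−31.9127) = -2.8202. V = [p*·24.8900 + (1−p*)·69.8900]/1.01 = 33.3069. B = V − Δ·S = 158.3069.
(2,2): S=66.4848. Δ = (V_up−V_dn)/(S_up−S_dn) = (47.9600−24.8900)/(71.8036−47.8691) = 0.9639. V = [p*·47.9600 + (1−p*)·24.8900]/1.01 = 43.0437. B = V − Δ·S = -21.0396.
(1,0): S=41.0400. Δ = (V_up−V_dn)/(S_up−S_dn) = (33.3069−58.5094)/(44.3232−29.5488) = -1.7058. V = [p*·33.3069 + (1−p*)·58.5094]/1.01 = 37.8291. B = V − Δ·S = 107.8358.
(1,1): S=61.5600. Δ = (V_up−V_dn)/(S_up−S_dn) = (43.0437−33.3069)/(66.4848−44.3232) = 0.4394. V = [p*·43.0437 + (1−p*)·33.3069]/1.01 = 40.7430. B = V − Δ·S = 13.6964.
(0,0): S=57.0000. Δ = (V_up−V_dn)/(S_up−S_dn) = (40.7430−37.8291)/(61.5600−41.0400) = 0.1420. V = [p*·40.7430 + (1−p*)·37.8291]/1.01 = 39.7787. B = V − Δ·S = 31.6844.
The time-0 hedge costs 39.7787, which is the no-arbitrage price.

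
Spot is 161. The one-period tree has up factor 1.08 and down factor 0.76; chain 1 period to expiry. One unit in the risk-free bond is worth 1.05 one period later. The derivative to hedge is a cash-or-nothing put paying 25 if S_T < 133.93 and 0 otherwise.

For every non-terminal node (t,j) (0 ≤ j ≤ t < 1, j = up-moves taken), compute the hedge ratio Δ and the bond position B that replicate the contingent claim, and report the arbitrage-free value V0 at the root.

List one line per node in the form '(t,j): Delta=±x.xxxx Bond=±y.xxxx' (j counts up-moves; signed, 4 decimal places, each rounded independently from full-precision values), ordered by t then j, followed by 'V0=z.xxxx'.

(0,0): Delta=-0.4852 Bond=80.3571
V0=2.2321

Risk-neutral probability p* = (R−d)/(u−d) = (1.05−0.76)/(1.08−0.76) = 0.9062.
At expiry t=1: V(1,0)=25.0000, V(1,1)=0.0000
Node (0,0) S=161.0000: V=(p*·0.0000+(1−p*)·25.0000)/1.05=2.2321; Δ=(0.0000−25.0000)/(173.8800−122.3600)=-0.4852; B=V−Δ·S=80.3571
Each (Δ,B) replicates both successor values, so the strategy is self-financing and V0 is arbitrage-free.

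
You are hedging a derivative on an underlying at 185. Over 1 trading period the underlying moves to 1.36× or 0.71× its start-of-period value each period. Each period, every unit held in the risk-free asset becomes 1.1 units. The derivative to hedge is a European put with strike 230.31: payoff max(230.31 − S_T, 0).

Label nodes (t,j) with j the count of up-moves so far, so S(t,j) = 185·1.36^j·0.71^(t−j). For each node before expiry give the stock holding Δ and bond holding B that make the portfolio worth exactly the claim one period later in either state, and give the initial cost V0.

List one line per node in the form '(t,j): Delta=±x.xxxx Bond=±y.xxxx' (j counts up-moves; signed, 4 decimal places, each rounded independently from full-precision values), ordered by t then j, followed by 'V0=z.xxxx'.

The replicating-portfolio and risk-neutral prices coincide; use p* = (1.1−0.71)/(1.36−0.71) = 0.6000 for the latter.
Terminal values V(1,·): V(1,0)=98.9600, V(1,1)=0.0000
Node (0,0) S=185.0000: V=(p*·0.0000+(1−p*)·98.9600)/1.1=35.9855; Δ=(0.0000−98.9600)/(251.6000−131.3500)=-0.8230; B=V−Δ·S=188.2316
Self-financing check: at every node Δ·S+B equals the discounted successor values.

(0,0): Delta=-0.8230 Bond=188.2316
V0=35.9855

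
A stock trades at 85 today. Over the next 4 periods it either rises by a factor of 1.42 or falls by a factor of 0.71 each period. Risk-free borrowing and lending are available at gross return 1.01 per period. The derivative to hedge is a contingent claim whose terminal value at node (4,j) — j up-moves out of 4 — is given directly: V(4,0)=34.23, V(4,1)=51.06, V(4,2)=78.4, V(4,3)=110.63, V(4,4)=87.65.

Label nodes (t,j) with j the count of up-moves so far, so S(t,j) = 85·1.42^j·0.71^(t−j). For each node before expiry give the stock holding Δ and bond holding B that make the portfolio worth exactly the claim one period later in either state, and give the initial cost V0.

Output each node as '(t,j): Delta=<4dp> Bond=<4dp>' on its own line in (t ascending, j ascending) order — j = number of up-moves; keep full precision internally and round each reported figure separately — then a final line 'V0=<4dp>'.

(0,0): Delta=0.3704 Bond=36.2640
(1,0): Delta=0.5653 Bond=24.8671
(1,1): Delta=0.2373 Bond=52.6981
(2,0): Delta=0.6923 Bond=19.6750
(2,1): Delta=0.4785 Bond=32.5516
(2,2): Delta=0.0724 Bond=81.4788
(3,0): Delta=0.7792 Bond=17.2277
(3,1): Delta=0.6329 Bond=23.4851
(3,2): Delta=0.3730 Bond=45.7129
(3,3): Delta=-0.1330 Bond=132.2871
V0=67.7502

No-arbitrage ⇒ martingale measure with p* = (R−d)/(u−d) = 0.4225.
Payoff layer (t=4): V(4,0)=34.2300, V(4,1)=51.0600, V(4,2)=78.4000, V(4,3)=110.6300, V(4,4)=87.6500
  t=3,j=0: stock 30.4224 → up 43.1999 (V=51.0600), down 21.5999 (V=34.2300). Price 40.9319; hedge Δ=0.7792, bond B=17.2277.
  t=3,j=1: stock 60.8449 → up 86.3997 (V=78.4000), down 43.1999 (V=51.0600). Price 61.9922; hedge Δ=0.6329, bond B=23.4851.
  t=3,j=2: stock 121.6897 → up 172.7994 (V=110.6300), down 86.3997 (V=78.4000). Price 91.1072; hedge Δ=0.3730, bond B=45.7129.
  t=3,j=3: stock 243.3795 → up 345.5989 (V=87.6500), down 172.7994 (V=110.6300). Price 99.9209; hedge Δ=-0.1330, bond B=132.2871.
  t=2,j=0: stock 42.8485 → up 60.8449 (V=61.9922), down 30.4224 (V=40.9319). Price 49.3373; hedge Δ=0.6923, bond B=19.6750.
  t=2,j=1: stock 85.6970 → up 121.6897 (V=91.1072), down 60.8449 (V=61.9922). Price 73.5587; hedge Δ=0.4785, bond B=32.5516.
  t=2,j=2: stock 171.3940 → up 243.3795 (V=99.9209), down 121.6897 (V=91.1072). Price 93.8924; hedge Δ=0.0724, bond B=81.4788.
  t=1,j=0: stock 60.3500 → up 85.6970 (V=73.5587), down 42.8485 (V=49.3373). Price 58.9819; hedge Δ=0.5653, bond B=24.8671.
  t=1,j=1: stock 120.7000 → up 171.3940 (V=93.8924), down 85.6970 (V=73.5587). Price 81.3371; hedge Δ=0.2373, bond B=52.6981.
  t=0,j=0: stock 85.0000 → up 120.7000 (V=81.3371), down 60.3500 (V=58.9819). Price 67.7502; hedge Δ=0.3704, bond B=36.2640.
Each (Δ,B) replicates both successor values, so the strategy is self-financing and V0 is arbitrage-free.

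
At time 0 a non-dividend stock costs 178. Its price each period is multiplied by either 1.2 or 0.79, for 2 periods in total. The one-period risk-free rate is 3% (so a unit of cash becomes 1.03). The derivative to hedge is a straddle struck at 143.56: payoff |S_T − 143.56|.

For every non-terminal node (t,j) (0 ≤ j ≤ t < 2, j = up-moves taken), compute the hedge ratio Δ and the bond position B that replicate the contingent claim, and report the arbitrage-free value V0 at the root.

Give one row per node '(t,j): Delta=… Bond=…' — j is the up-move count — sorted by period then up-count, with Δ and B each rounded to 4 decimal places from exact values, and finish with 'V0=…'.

(0,0): Delta=0.6418 Bond=-61.0338
(1,0): Delta=-0.1264 Bond=45.1548
(1,1): Delta=1.0000 Bond=-139.3786
V0=53.2047

Risk-neutral probability p* = (R−d)/(u−d) = (1.03−0.79)/(1.2−0.79) = 0.5854.
Terminal payoffs: V(2,0)=32.4702, V(2,1)=25.1840, V(2,2)=112.7600
  t=1,j=0: stock 140.6200 → up 168.7440 (V=25.1840), down 111.0898 (V=32.4702). Price 27.3836; hedge Δ=-0.1264, bond B=45.1548.
  t=1,j=1: stock 213.6000 → up 256.3200 (V=112.7600), down 168.7440 (V=25.1840). Price 74.2214; hedge Δ=1.0000, bond B=-139.3786.
  t=0,j=0: stock 178.0000 → up 213.6000 (V=74.2214), down 140.6200 (V=27.3836). Price 53.2047; hedge Δ=0.6418, bond B=-61.0338.
Check: Δ(0,0)·S0 + B(0,0) = 53.2047 = V0.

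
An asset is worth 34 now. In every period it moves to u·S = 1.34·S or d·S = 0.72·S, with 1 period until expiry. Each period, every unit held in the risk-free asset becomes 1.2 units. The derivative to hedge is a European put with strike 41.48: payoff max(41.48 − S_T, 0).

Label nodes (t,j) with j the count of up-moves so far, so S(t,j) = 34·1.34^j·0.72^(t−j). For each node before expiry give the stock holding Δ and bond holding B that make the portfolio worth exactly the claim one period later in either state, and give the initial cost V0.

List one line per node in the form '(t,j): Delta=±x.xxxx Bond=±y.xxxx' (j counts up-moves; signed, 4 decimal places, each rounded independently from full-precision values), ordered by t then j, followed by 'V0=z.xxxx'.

The replicating-portfolio and risk-neutral prices coincide; use p* = (1.2−0.72)/(1.34−0.72) = 0.7742 for the latter.
At expiry t=1: V(1,0)=17.0000, V(1,1)=0.0000
(0,0): S=34.0000. Δ = (V_up−V_dn)/(S_up−S_dn) = (0.0000−17.0000)/(45.5600−24.4800) = -0.8065. V = [p*·0.0000 + (1−p*)·17.0000]/1.2 = 3.1989. B = V − Δ·S = 30.6183.
Self-financing check: at every node Δ·S+B equals the discounted successor values.

(0,0): Delta=-0.8065 Bond=30.6183
V0=3.1989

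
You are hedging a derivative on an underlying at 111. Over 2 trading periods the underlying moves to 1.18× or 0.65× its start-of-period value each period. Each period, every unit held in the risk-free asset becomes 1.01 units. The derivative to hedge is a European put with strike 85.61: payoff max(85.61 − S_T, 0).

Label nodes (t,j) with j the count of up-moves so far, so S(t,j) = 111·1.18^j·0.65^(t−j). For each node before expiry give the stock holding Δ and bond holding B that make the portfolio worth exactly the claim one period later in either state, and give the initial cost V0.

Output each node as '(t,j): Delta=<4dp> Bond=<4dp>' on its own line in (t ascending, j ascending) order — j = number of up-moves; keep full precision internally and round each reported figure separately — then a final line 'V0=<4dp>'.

The replicating-portfolio and risk-neutral prices coincide; use p* = (1.01−0.65)/(1.18−0.65) = 0.6792 for the latter.
At expiry t=2: V(2,0)=38.7125, V(2,1)=0.4730, V(2,2)=0.0000
Node (1,0) S=72.1500: V=(p*·0.4730+(1−p*)·38.7125)/1.01=12.6124; Δ=(0.4730−38.7125)/(85.1370−46.8975)=-1.0000; B=V−Δ·S=84.7624
Node (1,1) S=130.9800: V=(p*·0.0000+(1−p*)·0.4730)/1.01=0.1502; Δ=(0.0000−0.4730)/(154.5564−85.1370)=-0.0068; B=V−Δ·S=1.0427
Node (0,0) S=111.0000: V=(p*·0.1502+(1−p*)·12.6124)/1.01=4.1064; Δ=(0.1502−12.6124)/(130.9800−72.1500)=-0.2118; B=V−Δ·S=27.6200
The time-0 hedge costs 4.1064, which is the no-arbitrage price.

(0,0): Delta=-0.2118 Bond=27.6200
(1,0): Delta=-1.0000 Bond=84.7624
(1,1): Delta=-0.0068 Bond=1.0427
V0=4.1064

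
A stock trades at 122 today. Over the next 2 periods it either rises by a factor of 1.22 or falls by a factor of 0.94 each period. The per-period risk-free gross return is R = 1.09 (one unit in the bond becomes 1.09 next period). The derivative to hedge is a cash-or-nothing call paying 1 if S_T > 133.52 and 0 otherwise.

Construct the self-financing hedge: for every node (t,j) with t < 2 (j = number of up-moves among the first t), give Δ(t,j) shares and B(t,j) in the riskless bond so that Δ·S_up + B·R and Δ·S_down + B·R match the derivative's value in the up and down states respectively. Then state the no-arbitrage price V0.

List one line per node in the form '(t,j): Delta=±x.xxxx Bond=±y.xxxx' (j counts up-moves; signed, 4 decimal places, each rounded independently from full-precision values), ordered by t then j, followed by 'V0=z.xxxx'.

(0,0): Delta=0.0125 Bond=-0.8610
(1,0): Delta=0.0311 Bond=-3.0799
(1,1): Delta=0.0000 Bond=0.9174
V0=0.6602

Under the risk-neutral measure, an up-move has probability p* = (R−d)/(u−d) = 0.5357 and values discount at R = 1.09.
Payoff layer (t=2): V(2,0)=0.0000, V(2,1)=1.0000, V(2,2)=1.0000
Node (1,0) S=114.6800: V=(p*·1.0000+(1−p*)·0.0000)/1.09=0.4915; Δ=(1.0000−0.0000)/(139.9096−107.7992)=0.0311; B=V−Δ·S=-3.0799
Node (1,1) S=148.8400: V=(p*·1.0000+(1−p*)·1.0000)/1.09=0.9174; Δ=(1.0000−1.0000)/(181.5848−139.9096)=0.0000; B=V−Δ·S=0.9174
Node (0,0) S=122.0000: V=(p*·0.9174+(1−p*)·0.4915)/1.09=0.6602; Δ=(0.9174−0.4915)/(148.8400−114.6800)=0.0125; B=V−Δ·S=-0.8610
Root portfolio cost Δ·122+B reproduces V0=0.6602.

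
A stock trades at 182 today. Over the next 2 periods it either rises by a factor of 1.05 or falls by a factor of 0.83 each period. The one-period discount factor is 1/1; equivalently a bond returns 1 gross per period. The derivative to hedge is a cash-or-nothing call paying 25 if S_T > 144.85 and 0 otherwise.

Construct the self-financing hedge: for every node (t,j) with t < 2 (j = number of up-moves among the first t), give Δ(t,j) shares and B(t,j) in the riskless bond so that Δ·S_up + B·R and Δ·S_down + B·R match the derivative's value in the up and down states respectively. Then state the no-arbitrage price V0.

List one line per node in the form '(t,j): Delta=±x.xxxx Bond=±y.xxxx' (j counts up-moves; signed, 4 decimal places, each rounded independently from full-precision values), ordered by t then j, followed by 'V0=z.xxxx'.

No-arbitrage ⇒ martingale measure with p* = (R−d)/(u−d) = 0.7727.
Payoff layer (t=2): V(2,0)=0.0000, V(2,1)=25.0000, V(2,2)=25.0000
Node (1,0) S=151.0600: V=(p*·25.0000+(1−p*)·0.0000)/1=19.3182; Δ=(25.0000−0.0000)/(158.6130−125.3798)=0.7523; B=V−Δ·S=-94.3182
Node (1,1) S=191.1000: V=(p*·25.0000+(1−p*)·25.0000)/1=25.0000; Δ=(25.0000−25.0000)/(200.6550−158.6130)=0.0000; B=V−Δ·S=25.0000
Node (0,0) S=182.0000: V=(p*·25.0000+(1−p*)·19.3182)/1=23.7087; Δ=(25.0000−19.3182)/(191.1000−151.0600)=0.1419; B=V−Δ·S=-2.1178
Self-financing check: at every node Δ·S+B equals the discounted successor values.

(0,0): Delta=0.1419 Bond=-2.1178
(1,0): Delta=0.7523 Bond=-94.3182
(1,1): Delta=0.0000 Bond=25.0000
V0=23.7087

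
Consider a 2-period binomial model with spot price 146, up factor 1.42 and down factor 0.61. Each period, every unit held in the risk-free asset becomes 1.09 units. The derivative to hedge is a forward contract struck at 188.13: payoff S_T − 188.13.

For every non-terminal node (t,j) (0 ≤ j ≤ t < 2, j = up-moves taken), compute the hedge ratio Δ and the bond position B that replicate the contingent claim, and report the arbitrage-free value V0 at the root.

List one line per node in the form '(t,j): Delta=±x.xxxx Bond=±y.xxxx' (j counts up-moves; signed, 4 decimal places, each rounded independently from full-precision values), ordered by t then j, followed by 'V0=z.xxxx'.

Under the risk-neutral measure, an up-move has probability p* = (R−d)/(u−d) = 0.5926 and values discount at R = 1.09.
At expiry t=2: V(2,0)=-133.8034, V(2,1)=-61.6648, V(2,2)=106.2644
  t=1,j=0: stock 89.0600 → up 126.4652 (V=-61.6648), down 54.3266 (V=-133.8034). Price -83.5363; hedge Δ=1.0000, bond B=-172.5963.
  t=1,j=1: stock 207.3200 → up 294.3944 (V=106.2644), down 126.4652 (V=-61.6648). Price 34.7237; hedge Δ=1.0000, bond B=-172.5963.
  t=0,j=0: stock 146.0000 → up 207.3200 (V=34.7237), down 89.0600 (V=-83.5363). Price -12.3453; hedge Δ=1.0000, bond B=-158.3453.
Root portfolio cost Δ·146+B reproduces V0=-12.3453.

(0,0): Delta=1.0000 Bond=-158.3453
(1,0): Delta=1.0000 Bond=-172.5963
(1,1): Delta=1.0000 Bond=-172.5963
V0=-12.3453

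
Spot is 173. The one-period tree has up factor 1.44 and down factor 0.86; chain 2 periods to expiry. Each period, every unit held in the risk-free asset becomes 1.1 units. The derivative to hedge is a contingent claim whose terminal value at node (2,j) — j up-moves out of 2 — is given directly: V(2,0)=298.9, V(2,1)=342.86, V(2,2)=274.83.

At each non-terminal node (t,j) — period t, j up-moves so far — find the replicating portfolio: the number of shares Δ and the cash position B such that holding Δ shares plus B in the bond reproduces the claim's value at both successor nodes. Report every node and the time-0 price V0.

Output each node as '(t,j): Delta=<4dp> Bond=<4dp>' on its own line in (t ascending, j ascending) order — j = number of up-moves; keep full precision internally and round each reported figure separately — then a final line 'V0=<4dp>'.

No-arbitrage ⇒ martingale measure with p* = (R−d)/(u−d) = 0.4138.
Terminal payoffs: V(2,0)=298.9000, V(2,1)=342.8600, V(2,2)=274.8300
  t=1,j=0: stock 148.7800 → up 214.2432 (V=342.8600), down 127.9508 (V=298.9000). Price 288.2639; hedge Δ=0.5094, bond B=212.4708.
  t=1,j=1: stock 249.1200 → up 358.7328 (V=274.8300), down 214.2432 (V=342.8600). Price 286.0997; hedge Δ=-0.4708, bond B=403.3928.
  t=0,j=0: stock 173.0000 → up 249.1200 (V=286.0997), down 148.7800 (V=288.2639). Price 261.2440; hedge Δ=-0.0216, bond B=264.9755.
Each (Δ,B) replicates both successor values, so the strategy is self-financing and V0 is arbitrage-free.

(0,0): Delta=-0.0216 Bond=264.9755
(1,0): Delta=0.5094 Bond=212.4708
(1,1): Delta=-0.4708 Bond=403.3928
V0=261.2440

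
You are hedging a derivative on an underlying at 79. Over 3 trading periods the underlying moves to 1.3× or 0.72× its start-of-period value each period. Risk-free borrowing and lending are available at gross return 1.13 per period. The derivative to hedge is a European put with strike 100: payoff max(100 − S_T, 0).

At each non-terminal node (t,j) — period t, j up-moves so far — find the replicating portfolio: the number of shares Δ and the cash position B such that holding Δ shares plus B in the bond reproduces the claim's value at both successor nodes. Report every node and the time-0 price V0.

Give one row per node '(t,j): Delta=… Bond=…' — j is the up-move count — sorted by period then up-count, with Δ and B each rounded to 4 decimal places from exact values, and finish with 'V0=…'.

(0,0): Delta=-0.3717 Bond=37.6793
(1,0): Delta=-1.0000 Bond=78.3147
(1,1): Delta=-0.2274 Bond=27.7598
(2,0): Delta=-1.0000 Bond=88.4956
(2,1): Delta=-1.0000 Bond=88.4956
(2,2): Delta=-0.0500 Bond=7.6818
V0=8.3141

Since d<R<u, set p* = (R−d)/(u−d) = 0.7069; price each node as the discounted p*-expectation of its children.
Terminal payoffs: V(3,0)=70.5134, V(3,1)=46.7603, V(3,2)=3.8728, V(3,3)=0.0000
Node (2,0) S=40.9536: V=(p*·46.7603+(1−p*)·70.5134)/1.13=47.5420; Δ=(46.7603−70.5134)/(53.2397−29.4866)=-1.0000; B=V−Δ·S=88.4956
Node (2,1) S=73.9440: V=(p*·3.8728+(1−p*)·46.7603)/1.13=14.5516; Δ=(3.8728−46.7603)/(96.1272−53.2397)=-1.0000; B=V−Δ·S=88.4956
Node (2,2) S=133.5100: V=(p*·0.0000+(1−p*)·3.8728)/1.13=1.0045; Δ=(0.0000−3.8728)/(173.5630−96.1272)=-0.0500; B=V−Δ·S=7.6818
Node (1,0) S=56.8800: V=(p*·14.5516+(1−p*)·47.5420)/1.13=21.4347; Δ=(14.5516−47.5420)/(73.9440−40.9536)=-1.0000; B=V−Δ·S=78.3147
Node (1,1) S=102.7000: V=(p*·1.0045+(1−p*)·14.5516)/1.13=4.4029; Δ=(1.0045−14.5516)/(133.5100−73.9440)=-0.2274; B=V−Δ·S=27.7598
Node (0,0) S=79.0000: V=(p*·4.4029+(1−p*)·21.4347)/1.13=8.3141; Δ=(4.4029−21.4347)/(102.7000−56.8800)=-0.3717; B=V−Δ·S=37.6793
The time-0 hedge costs 8.3141, which is the no-arbitrage price.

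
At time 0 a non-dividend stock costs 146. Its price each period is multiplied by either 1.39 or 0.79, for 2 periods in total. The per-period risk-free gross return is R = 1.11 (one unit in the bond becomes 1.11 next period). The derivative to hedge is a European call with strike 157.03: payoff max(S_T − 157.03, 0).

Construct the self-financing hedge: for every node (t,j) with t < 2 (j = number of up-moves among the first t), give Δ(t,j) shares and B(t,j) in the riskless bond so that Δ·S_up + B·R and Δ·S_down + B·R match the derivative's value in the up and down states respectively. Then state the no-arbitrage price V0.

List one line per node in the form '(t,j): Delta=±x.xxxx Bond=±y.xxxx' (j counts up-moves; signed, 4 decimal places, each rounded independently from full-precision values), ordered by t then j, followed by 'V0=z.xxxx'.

No-arbitrage ⇒ martingale measure with p* = (R−d)/(u−d) = 0.5333.
Terminal payoffs: V(2,0)=0.0000, V(2,1)=3.2926, V(2,2)=125.0566
(1,0): S=115.3400. Δ = (V_up−V_dn)/(S_up−S_dn) = (3.2926−0.0000)/(160.3226−91.1186) = 0.0476. V = [p*·3.2926 + (1−p*)·0.0000]/1.11 = 1.5820. B = V − Δ·S = -3.9056.
(1,1): S=202.9400. Δ = (V_up−V_dn)/(S_up−S_dn) = (125.0566−3.2926)/(282.0866−160.3226) = 1.0000. V = [p*·125.0566 + (1−p*)·3.2926]/1.11 = 61.4715. B = V − Δ·S = -141.4685.
(0,0): S=146.0000. Δ = (V_up−V_dn)/(S_up−S_dn) = (61.4715−1.5820)/(202.9400−115.3400) = 0.6837. V = [p*·61.4715 + (1−p*)·1.5820]/1.11 = 30.2010. B = V − Δ·S = -69.6148.
Check: Δ(0,0)·S0 + B(0,0) = 30.2010 = V0.

(0,0): Delta=0.6837 Bond=-69.6148
(1,0): Delta=0.0476 Bond=-3.9056
(1,1): Delta=1.0000 Bond=-141.4685
V0=30.2010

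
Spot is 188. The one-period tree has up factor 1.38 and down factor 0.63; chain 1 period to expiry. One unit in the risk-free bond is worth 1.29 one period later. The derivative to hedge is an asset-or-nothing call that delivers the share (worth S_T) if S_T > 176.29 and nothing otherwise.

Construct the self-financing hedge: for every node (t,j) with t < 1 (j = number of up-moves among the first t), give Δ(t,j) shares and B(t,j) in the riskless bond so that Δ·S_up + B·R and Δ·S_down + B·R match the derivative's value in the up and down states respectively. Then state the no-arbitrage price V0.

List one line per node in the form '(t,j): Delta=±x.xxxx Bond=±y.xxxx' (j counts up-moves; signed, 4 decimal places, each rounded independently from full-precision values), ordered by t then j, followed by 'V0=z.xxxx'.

(0,0): Delta=1.8400 Bond=-168.9377
V0=176.9823

Under the risk-neutral measure, an up-move has probability p* = (R−d)/(u−d) = 0.8800 and values discount at R = 1.29.
Terminal payoffs: V(1,0)=0.0000, V(1,1)=259.4400
Node (0,0) S=188.0000: V=(p*·259.4400+(1−p*)·0.0000)/1.29=176.9823; Δ=(259.4400−0.0000)/(259.4400−118.4400)=1.8400; B=V−Δ·S=-168.9377
Each (Δ,B) replicates both successor values, so the strategy is self-financing and V0 is arbitrage-free.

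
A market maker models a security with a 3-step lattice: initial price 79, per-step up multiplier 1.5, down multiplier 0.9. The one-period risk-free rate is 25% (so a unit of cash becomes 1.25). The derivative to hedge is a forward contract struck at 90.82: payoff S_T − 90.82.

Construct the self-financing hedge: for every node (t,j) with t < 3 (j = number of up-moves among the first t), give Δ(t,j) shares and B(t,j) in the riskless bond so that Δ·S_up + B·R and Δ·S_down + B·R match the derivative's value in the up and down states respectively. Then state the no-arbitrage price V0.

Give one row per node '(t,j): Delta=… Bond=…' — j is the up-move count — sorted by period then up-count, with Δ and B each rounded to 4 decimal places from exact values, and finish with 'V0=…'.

Risk-neutral probability p* = (R−d)/(u−d) = (1.25−0.9)/(1.5−0.9) = 0.5833.
Payoff layer (t=3): V(3,0)=-33.2290, V(3,1)=5.1650, V(3,2)=69.1550, V(3,3)=175.8050
(2,0): S=63.9900. Δ = (V_up−V_dn)/(S_up−S_dn) = (5.1650−-33.2290)/(95.9850−57.5910) = 1.0000. V = [p*·5.1650 + (1−p*)·-33.2290]/1.25 = -8.6660. B = V − Δ·S = -72.6560.
(2,1): S=106.6500. Δ = (V_up−V_dn)/(S_up−S_dn) = (69.1550−5.1650)/(159.9750−95.9850) = 1.0000. V = [p*·69.1550 + (1−p*)·5.1650]/1.25 = 33.9940. B = V − Δ·S = -72.6560.
(2,2): S=177.7500. Δ = (V_up−V_dn)/(S_up−S_dn) = (175.8050−69.1550)/(266.6250−159.9750) = 1.0000. V = [p*·175.8050 + (1−p*)·69.1550]/1.25 = 105.0940. B = V − Δ·S = -72.6560.
(1,0): S=71.1000. Δ = (V_up−V_dn)/(S_up−S_dn) = (33.9940−-8.6660)/(106.6500−63.9900) = 1.0000. V = [p*·33.9940 + (1−p*)·-8.6660]/1.25 = 12.9752. B = V − Δ·S = -58.1248.
(1,1): S=118.5000. Δ = (V_up−V_dn)/(S_up−S_dn) = (105.0940−33.9940)/(177.7500−106.6500) = 1.0000. V = [p*·105.0940 + (1−p*)·33.9940]/1.25 = 60.3752. B = V − Δ·S = -58.1248.
(0,0): S=79.0000. Δ = (V_up−V_dn)/(S_up−S_dn) = (60.3752−12.9752)/(118.5000−71.1000) = 1.0000. V = [p*·60.3752 + (1−p*)·12.9752]/1.25 = 32.5002. B = V − Δ·S = -46.4998.
Root portfolio cost Δ·79+B reproduces V0=32.5002.

(0,0): Delta=1.0000 Bond=-46.4998
(1,0): Delta=1.0000 Bond=-58.1248
(1,1): Delta=1.0000 Bond=-58.1248
(2,0): Delta=1.0000 Bond=-72.6560
(2,1): Delta=1.0000 Bond=-72.6560
(2,2): Delta=1.0000 Bond=-72.6560
V0=32.5002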